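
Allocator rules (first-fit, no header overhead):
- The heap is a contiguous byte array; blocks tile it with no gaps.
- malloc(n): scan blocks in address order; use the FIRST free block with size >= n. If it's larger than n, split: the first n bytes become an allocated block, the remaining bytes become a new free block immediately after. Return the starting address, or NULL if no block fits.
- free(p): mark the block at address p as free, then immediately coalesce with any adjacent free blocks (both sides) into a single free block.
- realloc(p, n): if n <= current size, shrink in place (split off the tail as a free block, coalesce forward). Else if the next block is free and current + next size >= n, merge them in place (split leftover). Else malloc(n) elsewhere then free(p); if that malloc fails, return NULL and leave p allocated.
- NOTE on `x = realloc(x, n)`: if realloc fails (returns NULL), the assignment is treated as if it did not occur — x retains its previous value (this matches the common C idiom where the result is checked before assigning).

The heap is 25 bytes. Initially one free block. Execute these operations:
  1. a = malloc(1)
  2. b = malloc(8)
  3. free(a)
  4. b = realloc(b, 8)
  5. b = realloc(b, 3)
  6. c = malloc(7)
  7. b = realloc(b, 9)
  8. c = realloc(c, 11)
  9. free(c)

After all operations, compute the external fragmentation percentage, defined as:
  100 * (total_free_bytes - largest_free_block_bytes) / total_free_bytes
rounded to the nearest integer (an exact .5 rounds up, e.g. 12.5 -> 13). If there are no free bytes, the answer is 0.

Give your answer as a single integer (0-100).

Answer: 31

Derivation:
Op 1: a = malloc(1) -> a = 0; heap: [0-0 ALLOC][1-24 FREE]
Op 2: b = malloc(8) -> b = 1; heap: [0-0 ALLOC][1-8 ALLOC][9-24 FREE]
Op 3: free(a) -> (freed a); heap: [0-0 FREE][1-8 ALLOC][9-24 FREE]
Op 4: b = realloc(b, 8) -> b = 1; heap: [0-0 FREE][1-8 ALLOC][9-24 FREE]
Op 5: b = realloc(b, 3) -> b = 1; heap: [0-0 FREE][1-3 ALLOC][4-24 FREE]
Op 6: c = malloc(7) -> c = 4; heap: [0-0 FREE][1-3 ALLOC][4-10 ALLOC][11-24 FREE]
Op 7: b = realloc(b, 9) -> b = 11; heap: [0-3 FREE][4-10 ALLOC][11-19 ALLOC][20-24 FREE]
Op 8: c = realloc(c, 11) -> NULL (c unchanged); heap: [0-3 FREE][4-10 ALLOC][11-19 ALLOC][20-24 FREE]
Op 9: free(c) -> (freed c); heap: [0-10 FREE][11-19 ALLOC][20-24 FREE]
Free blocks: [11 5] total_free=16 largest=11 -> 100*(16-11)/16 = 500/16 = 31.25 -> rounds to 31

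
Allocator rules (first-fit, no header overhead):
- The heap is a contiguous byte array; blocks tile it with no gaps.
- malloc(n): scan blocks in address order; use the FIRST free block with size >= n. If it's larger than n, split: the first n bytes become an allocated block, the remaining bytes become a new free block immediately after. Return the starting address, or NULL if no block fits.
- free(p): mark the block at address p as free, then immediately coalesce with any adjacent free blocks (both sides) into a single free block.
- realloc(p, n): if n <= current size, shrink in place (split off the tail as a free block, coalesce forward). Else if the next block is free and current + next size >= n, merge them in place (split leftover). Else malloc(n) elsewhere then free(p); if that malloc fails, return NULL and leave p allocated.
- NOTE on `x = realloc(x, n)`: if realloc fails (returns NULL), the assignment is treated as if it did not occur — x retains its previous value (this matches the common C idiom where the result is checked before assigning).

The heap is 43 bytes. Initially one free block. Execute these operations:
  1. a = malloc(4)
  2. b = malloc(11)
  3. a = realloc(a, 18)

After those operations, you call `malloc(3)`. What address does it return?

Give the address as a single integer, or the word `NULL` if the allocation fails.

Answer: 0

Derivation:
Op 1: a = malloc(4) -> a = 0; heap: [0-3 ALLOC][4-42 FREE]
Op 2: b = malloc(11) -> b = 4; heap: [0-3 ALLOC][4-14 ALLOC][15-42 FREE]
Op 3: a = realloc(a, 18) -> a = 15; heap: [0-3 FREE][4-14 ALLOC][15-32 ALLOC][33-42 FREE]
malloc(3): first-fit scan over [0-3 FREE][4-14 ALLOC][15-32 ALLOC][33-42 FREE] -> 0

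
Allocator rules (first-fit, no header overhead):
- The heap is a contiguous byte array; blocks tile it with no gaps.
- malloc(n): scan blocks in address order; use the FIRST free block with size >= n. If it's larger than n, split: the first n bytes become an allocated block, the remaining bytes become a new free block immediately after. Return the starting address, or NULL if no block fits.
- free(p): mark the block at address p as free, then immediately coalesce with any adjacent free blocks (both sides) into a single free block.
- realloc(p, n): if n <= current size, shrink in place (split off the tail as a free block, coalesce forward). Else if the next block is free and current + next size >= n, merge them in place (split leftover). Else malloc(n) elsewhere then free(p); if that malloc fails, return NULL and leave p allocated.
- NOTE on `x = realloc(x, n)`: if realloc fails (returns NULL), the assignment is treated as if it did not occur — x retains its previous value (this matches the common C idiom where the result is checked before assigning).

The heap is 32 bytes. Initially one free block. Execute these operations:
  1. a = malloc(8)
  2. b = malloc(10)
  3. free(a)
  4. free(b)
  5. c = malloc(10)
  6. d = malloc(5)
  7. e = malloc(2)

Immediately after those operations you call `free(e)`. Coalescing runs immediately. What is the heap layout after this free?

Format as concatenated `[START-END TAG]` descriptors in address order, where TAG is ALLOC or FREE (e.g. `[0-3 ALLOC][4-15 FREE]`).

Op 1: a = malloc(8) -> a = 0; heap: [0-7 ALLOC][8-31 FREE]
Op 2: b = malloc(10) -> b = 8; heap: [0-7 ALLOC][8-17 ALLOC][18-31 FREE]
Op 3: free(a) -> (freed a); heap: [0-7 FREE][8-17 ALLOC][18-31 FREE]
Op 4: free(b) -> (freed b); heap: [0-31 FREE]
Op 5: c = malloc(10) -> c = 0; heap: [0-9 ALLOC][10-31 FREE]
Op 6: d = malloc(5) -> d = 10; heap: [0-9 ALLOC][10-14 ALLOC][15-31 FREE]
Op 7: e = malloc(2) -> e = 15; heap: [0-9 ALLOC][10-14 ALLOC][15-16 ALLOC][17-31 FREE]
free(e): e = 15 -> block [15-16 ALLOC]; mark free, coalesce with adjacent free neighbors -> [0-9 ALLOC][10-14 ALLOC][15-31 FREE]

Answer: [0-9 ALLOC][10-14 ALLOC][15-31 FREE]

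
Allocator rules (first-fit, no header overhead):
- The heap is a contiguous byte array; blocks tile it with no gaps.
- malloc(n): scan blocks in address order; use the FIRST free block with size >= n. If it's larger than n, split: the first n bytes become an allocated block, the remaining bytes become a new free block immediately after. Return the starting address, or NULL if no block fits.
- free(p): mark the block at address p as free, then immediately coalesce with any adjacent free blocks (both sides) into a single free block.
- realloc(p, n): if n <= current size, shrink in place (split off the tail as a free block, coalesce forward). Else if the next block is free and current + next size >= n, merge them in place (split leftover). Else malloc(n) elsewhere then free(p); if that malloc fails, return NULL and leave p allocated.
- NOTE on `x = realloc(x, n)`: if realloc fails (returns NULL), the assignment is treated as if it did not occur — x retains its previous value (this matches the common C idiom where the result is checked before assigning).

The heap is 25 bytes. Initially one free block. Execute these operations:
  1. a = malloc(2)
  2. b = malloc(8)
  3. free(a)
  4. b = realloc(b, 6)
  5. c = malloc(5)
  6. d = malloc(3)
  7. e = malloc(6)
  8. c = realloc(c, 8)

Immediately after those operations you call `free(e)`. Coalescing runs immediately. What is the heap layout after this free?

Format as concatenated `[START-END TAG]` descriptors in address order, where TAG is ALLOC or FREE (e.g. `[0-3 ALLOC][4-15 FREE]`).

Op 1: a = malloc(2) -> a = 0; heap: [0-1 ALLOC][2-24 FREE]
Op 2: b = malloc(8) -> b = 2; heap: [0-1 ALLOC][2-9 ALLOC][10-24 FREE]
Op 3: free(a) -> (freed a); heap: [0-1 FREE][2-9 ALLOC][10-24 FREE]
Op 4: b = realloc(b, 6) -> b = 2; heap: [0-1 FREE][2-7 ALLOC][8-24 FREE]
Op 5: c = malloc(5) -> c = 8; heap: [0-1 FREE][2-7 ALLOC][8-12 ALLOC][13-24 FREE]
Op 6: d = malloc(3) -> d = 13; heap: [0-1 FREE][2-7 ALLOC][8-12 ALLOC][13-15 ALLOC][16-24 FREE]
Op 7: e = malloc(6) -> e = 16; heap: [0-1 FREE][2-7 ALLOC][8-12 ALLOC][13-15 ALLOC][16-21 ALLOC][22-24 FREE]
Op 8: c = realloc(c, 8) -> NULL (c unchanged); heap: [0-1 FREE][2-7 ALLOC][8-12 ALLOC][13-15 ALLOC][16-21 ALLOC][22-24 FREE]
free(e): e = 16 -> block [16-21 ALLOC]; mark free, coalesce with adjacent free neighbors -> [0-1 FREE][2-7 ALLOC][8-12 ALLOC][13-15 ALLOC][16-24 FREE]

Answer: [0-1 FREE][2-7 ALLOC][8-12 ALLOC][13-15 ALLOC][16-24 FREE]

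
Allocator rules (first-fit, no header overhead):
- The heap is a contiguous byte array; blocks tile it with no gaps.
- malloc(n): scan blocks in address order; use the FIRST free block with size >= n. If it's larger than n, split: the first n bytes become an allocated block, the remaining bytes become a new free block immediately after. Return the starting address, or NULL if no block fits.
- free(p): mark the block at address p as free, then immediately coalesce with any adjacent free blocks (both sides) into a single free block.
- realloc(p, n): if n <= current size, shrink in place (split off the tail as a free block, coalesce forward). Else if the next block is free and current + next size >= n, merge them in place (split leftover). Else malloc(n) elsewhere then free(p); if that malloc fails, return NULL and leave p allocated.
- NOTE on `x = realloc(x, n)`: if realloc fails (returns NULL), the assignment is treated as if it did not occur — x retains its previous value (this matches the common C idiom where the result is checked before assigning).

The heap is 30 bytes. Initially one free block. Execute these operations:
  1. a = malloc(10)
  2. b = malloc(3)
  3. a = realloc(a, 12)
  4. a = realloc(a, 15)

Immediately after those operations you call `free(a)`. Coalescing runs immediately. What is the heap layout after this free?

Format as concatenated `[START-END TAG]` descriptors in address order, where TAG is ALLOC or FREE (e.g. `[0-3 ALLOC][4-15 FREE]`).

Op 1: a = malloc(10) -> a = 0; heap: [0-9 ALLOC][10-29 FREE]
Op 2: b = malloc(3) -> b = 10; heap: [0-9 ALLOC][10-12 ALLOC][13-29 FREE]
Op 3: a = realloc(a, 12) -> a = 13; heap: [0-9 FREE][10-12 ALLOC][13-24 ALLOC][25-29 FREE]
Op 4: a = realloc(a, 15) -> a = 13; heap: [0-9 FREE][10-12 ALLOC][13-27 ALLOC][28-29 FREE]
free(a): a = 13 -> block [13-27 ALLOC]; mark free, coalesce with adjacent free neighbors -> [0-9 FREE][10-12 ALLOC][13-29 FREE]

Answer: [0-9 FREE][10-12 ALLOC][13-29 FREE]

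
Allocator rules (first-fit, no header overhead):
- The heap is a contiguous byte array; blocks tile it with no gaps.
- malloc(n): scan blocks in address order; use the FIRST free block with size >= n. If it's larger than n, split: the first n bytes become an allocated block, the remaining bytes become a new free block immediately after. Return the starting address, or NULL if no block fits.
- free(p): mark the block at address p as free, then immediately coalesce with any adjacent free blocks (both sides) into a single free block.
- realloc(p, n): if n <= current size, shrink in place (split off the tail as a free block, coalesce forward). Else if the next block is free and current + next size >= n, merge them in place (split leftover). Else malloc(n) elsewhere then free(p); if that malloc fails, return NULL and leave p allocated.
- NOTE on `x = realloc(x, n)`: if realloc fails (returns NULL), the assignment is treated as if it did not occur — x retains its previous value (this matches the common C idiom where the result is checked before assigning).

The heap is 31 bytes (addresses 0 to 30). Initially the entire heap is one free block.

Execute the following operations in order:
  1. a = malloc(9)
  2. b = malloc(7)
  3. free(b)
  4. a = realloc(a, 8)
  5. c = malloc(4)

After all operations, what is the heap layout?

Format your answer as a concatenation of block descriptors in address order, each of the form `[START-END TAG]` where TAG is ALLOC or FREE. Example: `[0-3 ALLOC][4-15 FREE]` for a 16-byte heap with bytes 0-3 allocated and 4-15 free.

Answer: [0-7 ALLOC][8-11 ALLOC][12-30 FREE]

Derivation:
Op 1: a = malloc(9) -> a = 0; heap: [0-8 ALLOC][9-30 FREE]
Op 2: b = malloc(7) -> b = 9; heap: [0-8 ALLOC][9-15 ALLOC][16-30 FREE]
Op 3: free(b) -> (freed b); heap: [0-8 ALLOC][9-30 FREE]
Op 4: a = realloc(a, 8) -> a = 0; heap: [0-7 ALLOC][8-30 FREE]
Op 5: c = malloc(4) -> c = 8; heap: [0-7 ALLOC][8-11 ALLOC][12-30 FREE]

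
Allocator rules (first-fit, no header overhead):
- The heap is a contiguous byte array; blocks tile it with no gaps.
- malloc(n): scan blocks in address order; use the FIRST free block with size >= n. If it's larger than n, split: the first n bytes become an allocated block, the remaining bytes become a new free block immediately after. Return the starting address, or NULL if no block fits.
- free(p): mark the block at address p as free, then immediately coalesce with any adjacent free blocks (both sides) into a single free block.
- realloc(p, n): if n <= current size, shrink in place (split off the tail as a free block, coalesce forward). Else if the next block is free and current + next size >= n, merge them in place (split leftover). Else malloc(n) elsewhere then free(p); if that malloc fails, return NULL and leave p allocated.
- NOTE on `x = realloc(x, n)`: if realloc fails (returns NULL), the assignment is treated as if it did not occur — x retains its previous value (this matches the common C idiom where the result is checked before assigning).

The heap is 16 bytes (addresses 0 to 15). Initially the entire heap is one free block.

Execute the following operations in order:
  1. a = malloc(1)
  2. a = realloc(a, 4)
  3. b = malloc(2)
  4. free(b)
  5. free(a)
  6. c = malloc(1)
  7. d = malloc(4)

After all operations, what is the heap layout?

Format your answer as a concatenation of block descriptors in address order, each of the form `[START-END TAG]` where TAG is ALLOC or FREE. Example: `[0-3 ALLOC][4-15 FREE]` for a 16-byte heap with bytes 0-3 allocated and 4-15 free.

Answer: [0-0 ALLOC][1-4 ALLOC][5-15 FREE]

Derivation:
Op 1: a = malloc(1) -> a = 0; heap: [0-0 ALLOC][1-15 FREE]
Op 2: a = realloc(a, 4) -> a = 0; heap: [0-3 ALLOC][4-15 FREE]
Op 3: b = malloc(2) -> b = 4; heap: [0-3 ALLOC][4-5 ALLOC][6-15 FREE]
Op 4: free(b) -> (freed b); heap: [0-3 ALLOC][4-15 FREE]
Op 5: free(a) -> (freed a); heap: [0-15 FREE]
Op 6: c = malloc(1) -> c = 0; heap: [0-0 ALLOC][1-15 FREE]
Op 7: d = malloc(4) -> d = 1; heap: [0-0 ALLOC][1-4 ALLOC][5-15 FREE]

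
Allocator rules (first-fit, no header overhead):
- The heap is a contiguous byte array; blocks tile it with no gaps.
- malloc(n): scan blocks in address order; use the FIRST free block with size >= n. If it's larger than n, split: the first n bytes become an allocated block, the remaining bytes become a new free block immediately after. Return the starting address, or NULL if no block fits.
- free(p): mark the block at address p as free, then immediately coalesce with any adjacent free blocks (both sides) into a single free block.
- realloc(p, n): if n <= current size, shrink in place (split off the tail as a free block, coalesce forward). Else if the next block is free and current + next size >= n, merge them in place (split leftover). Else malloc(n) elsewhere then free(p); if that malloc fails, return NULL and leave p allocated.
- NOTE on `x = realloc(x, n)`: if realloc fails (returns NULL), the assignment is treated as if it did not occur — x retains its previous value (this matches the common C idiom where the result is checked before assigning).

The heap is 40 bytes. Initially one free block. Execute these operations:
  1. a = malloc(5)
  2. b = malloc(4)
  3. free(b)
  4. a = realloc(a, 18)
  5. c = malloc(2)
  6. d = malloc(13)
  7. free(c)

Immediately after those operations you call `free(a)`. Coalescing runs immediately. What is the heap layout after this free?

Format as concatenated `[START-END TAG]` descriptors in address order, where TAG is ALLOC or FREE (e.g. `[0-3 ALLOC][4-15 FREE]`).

Op 1: a = malloc(5) -> a = 0; heap: [0-4 ALLOC][5-39 FREE]
Op 2: b = malloc(4) -> b = 5; heap: [0-4 ALLOC][5-8 ALLOC][9-39 FREE]
Op 3: free(b) -> (freed b); heap: [0-4 ALLOC][5-39 FREE]
Op 4: a = realloc(a, 18) -> a = 0; heap: [0-17 ALLOC][18-39 FREE]
Op 5: c = malloc(2) -> c = 18; heap: [0-17 ALLOC][18-19 ALLOC][20-39 FREE]
Op 6: d = malloc(13) -> d = 20; heap: [0-17 ALLOC][18-19 ALLOC][20-32 ALLOC][33-39 FREE]
Op 7: free(c) -> (freed c); heap: [0-17 ALLOC][18-19 FREE][20-32 ALLOC][33-39 FREE]
free(a): a = 0 -> block [0-17 ALLOC]; mark free, coalesce with adjacent free neighbors -> [0-19 FREE][20-32 ALLOC][33-39 FREE]

Answer: [0-19 FREE][20-32 ALLOC][33-39 FREE]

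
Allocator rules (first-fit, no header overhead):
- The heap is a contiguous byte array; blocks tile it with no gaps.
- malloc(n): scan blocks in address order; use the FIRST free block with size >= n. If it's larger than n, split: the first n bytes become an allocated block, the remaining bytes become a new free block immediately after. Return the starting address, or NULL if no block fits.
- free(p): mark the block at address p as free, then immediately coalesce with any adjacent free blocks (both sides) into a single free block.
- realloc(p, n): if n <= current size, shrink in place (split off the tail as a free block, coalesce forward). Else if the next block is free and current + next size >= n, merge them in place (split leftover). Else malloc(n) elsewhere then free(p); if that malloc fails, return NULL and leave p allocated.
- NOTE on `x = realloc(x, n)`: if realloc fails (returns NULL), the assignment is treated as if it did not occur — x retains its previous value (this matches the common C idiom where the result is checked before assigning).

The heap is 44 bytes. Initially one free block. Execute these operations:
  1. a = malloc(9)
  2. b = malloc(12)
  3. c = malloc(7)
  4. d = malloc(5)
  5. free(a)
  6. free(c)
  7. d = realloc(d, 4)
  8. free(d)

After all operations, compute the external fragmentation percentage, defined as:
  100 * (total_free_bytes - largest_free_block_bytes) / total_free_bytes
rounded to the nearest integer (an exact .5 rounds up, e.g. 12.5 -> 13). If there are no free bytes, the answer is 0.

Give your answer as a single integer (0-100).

Op 1: a = malloc(9) -> a = 0; heap: [0-8 ALLOC][9-43 FREE]
Op 2: b = malloc(12) -> b = 9; heap: [0-8 ALLOC][9-20 ALLOC][21-43 FREE]
Op 3: c = malloc(7) -> c = 21; heap: [0-8 ALLOC][9-20 ALLOC][21-27 ALLOC][28-43 FREE]
Op 4: d = malloc(5) -> d = 28; heap: [0-8 ALLOC][9-20 ALLOC][21-27 ALLOC][28-32 ALLOC][33-43 FREE]
Op 5: free(a) -> (freed a); heap: [0-8 FREE][9-20 ALLOC][21-27 ALLOC][28-32 ALLOC][33-43 FREE]
Op 6: free(c) -> (freed c); heap: [0-8 FREE][9-20 ALLOC][21-27 FREE][28-32 ALLOC][33-43 FREE]
Op 7: d = realloc(d, 4) -> d = 28; heap: [0-8 FREE][9-20 ALLOC][21-27 FREE][28-31 ALLOC][32-43 FREE]
Op 8: free(d) -> (freed d); heap: [0-8 FREE][9-20 ALLOC][21-43 FREE]
Free blocks: [9 23] total_free=32 largest=23 -> 100*(32-23)/32 = 900/32 = 28.125 -> rounds to 28

Answer: 28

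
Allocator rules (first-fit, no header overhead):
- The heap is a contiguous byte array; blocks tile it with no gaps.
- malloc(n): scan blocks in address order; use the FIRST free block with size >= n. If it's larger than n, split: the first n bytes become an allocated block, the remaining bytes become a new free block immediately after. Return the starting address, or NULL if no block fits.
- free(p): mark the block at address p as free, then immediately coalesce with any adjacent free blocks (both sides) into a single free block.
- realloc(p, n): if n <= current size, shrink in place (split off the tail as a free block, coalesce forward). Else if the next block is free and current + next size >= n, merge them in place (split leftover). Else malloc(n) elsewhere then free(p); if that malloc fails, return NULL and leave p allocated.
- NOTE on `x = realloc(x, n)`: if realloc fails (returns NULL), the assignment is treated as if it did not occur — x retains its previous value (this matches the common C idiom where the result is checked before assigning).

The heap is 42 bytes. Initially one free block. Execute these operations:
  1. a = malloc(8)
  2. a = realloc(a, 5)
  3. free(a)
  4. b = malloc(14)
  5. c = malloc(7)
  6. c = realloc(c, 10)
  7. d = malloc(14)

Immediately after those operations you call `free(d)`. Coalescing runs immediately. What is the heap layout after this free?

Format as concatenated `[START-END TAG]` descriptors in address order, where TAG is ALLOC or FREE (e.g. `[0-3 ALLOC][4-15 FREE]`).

Op 1: a = malloc(8) -> a = 0; heap: [0-7 ALLOC][8-41 FREE]
Op 2: a = realloc(a, 5) -> a = 0; heap: [0-4 ALLOC][5-41 FREE]
Op 3: free(a) -> (freed a); heap: [0-41 FREE]
Op 4: b = malloc(14) -> b = 0; heap: [0-13 ALLOC][14-41 FREE]
Op 5: c = malloc(7) -> c = 14; heap: [0-13 ALLOC][14-20 ALLOC][21-41 FREE]
Op 6: c = realloc(c, 10) -> c = 14; heap: [0-13 ALLOC][14-23 ALLOC][24-41 FREE]
Op 7: d = malloc(14) -> d = 24; heap: [0-13 ALLOC][14-23 ALLOC][24-37 ALLOC][38-41 FREE]
free(d): d = 24 -> block [24-37 ALLOC]; mark free, coalesce with adjacent free neighbors -> [0-13 ALLOC][14-23 ALLOC][24-41 FREE]

Answer: [0-13 ALLOC][14-23 ALLOC][24-41 FREE]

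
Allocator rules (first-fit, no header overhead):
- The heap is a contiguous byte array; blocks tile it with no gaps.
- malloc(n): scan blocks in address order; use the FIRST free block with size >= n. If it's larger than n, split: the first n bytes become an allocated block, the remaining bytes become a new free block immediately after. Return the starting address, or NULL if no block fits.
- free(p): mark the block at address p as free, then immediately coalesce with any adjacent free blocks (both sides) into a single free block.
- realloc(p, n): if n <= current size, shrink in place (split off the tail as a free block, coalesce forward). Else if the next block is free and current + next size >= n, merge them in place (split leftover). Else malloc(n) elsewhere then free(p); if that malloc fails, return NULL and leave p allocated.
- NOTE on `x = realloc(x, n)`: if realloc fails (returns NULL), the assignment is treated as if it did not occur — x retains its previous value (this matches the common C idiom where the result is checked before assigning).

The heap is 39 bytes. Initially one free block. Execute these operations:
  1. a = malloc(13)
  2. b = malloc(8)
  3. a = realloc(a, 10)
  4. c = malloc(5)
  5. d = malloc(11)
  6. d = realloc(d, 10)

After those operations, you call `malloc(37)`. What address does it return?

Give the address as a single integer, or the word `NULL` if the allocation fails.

Answer: NULL

Derivation:
Op 1: a = malloc(13) -> a = 0; heap: [0-12 ALLOC][13-38 FREE]
Op 2: b = malloc(8) -> b = 13; heap: [0-12 ALLOC][13-20 ALLOC][21-38 FREE]
Op 3: a = realloc(a, 10) -> a = 0; heap: [0-9 ALLOC][10-12 FREE][13-20 ALLOC][21-38 FREE]
Op 4: c = malloc(5) -> c = 21; heap: [0-9 ALLOC][10-12 FREE][13-20 ALLOC][21-25 ALLOC][26-38 FREE]
Op 5: d = malloc(11) -> d = 26; heap: [0-9 ALLOC][10-12 FREE][13-20 ALLOC][21-25 ALLOC][26-36 ALLOC][37-38 FREE]
Op 6: d = realloc(d, 10) -> d = 26; heap: [0-9 ALLOC][10-12 FREE][13-20 ALLOC][21-25 ALLOC][26-35 ALLOC][36-38 FREE]
malloc(37): first-fit scan over [0-9 ALLOC][10-12 FREE][13-20 ALLOC][21-25 ALLOC][26-35 ALLOC][36-38 FREE] -> NULL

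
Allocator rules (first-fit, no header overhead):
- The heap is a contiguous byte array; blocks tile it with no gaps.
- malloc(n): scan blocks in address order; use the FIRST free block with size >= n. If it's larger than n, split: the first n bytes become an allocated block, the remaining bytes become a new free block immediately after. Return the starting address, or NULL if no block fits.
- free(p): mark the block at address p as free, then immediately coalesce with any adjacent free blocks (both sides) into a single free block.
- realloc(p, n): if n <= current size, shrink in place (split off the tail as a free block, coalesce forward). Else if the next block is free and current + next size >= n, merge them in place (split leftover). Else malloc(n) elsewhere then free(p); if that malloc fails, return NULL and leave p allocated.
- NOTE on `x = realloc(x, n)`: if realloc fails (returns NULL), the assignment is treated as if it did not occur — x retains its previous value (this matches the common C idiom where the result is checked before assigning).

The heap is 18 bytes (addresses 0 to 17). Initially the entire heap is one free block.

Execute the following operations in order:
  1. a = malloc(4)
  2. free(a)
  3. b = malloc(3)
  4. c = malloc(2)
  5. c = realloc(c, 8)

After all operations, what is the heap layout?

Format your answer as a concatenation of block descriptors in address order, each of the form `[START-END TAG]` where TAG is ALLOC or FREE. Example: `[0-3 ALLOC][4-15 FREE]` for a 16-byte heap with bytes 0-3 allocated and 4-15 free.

Op 1: a = malloc(4) -> a = 0; heap: [0-3 ALLOC][4-17 FREE]
Op 2: free(a) -> (freed a); heap: [0-17 FREE]
Op 3: b = malloc(3) -> b = 0; heap: [0-2 ALLOC][3-17 FREE]
Op 4: c = malloc(2) -> c = 3; heap: [0-2 ALLOC][3-4 ALLOC][5-17 FREE]
Op 5: c = realloc(c, 8) -> c = 3; heap: [0-2 ALLOC][3-10 ALLOC][11-17 FREE]

Answer: [0-2 ALLOC][3-10 ALLOC][11-17 FREE]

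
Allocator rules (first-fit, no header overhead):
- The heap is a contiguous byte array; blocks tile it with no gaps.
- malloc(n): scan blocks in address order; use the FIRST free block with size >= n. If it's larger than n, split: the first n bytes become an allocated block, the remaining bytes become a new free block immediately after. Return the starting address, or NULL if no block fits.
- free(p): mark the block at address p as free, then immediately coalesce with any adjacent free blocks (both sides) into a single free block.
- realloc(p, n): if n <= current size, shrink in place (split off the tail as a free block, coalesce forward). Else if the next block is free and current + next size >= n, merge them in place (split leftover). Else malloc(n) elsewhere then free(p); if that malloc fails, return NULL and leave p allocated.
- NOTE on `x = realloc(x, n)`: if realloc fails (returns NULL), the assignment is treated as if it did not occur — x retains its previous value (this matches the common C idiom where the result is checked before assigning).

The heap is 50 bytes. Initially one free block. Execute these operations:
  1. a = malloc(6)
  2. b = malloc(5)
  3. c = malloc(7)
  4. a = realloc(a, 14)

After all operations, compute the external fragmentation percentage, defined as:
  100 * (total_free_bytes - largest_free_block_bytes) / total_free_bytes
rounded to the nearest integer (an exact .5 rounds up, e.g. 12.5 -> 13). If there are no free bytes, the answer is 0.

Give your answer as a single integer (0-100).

Op 1: a = malloc(6) -> a = 0; heap: [0-5 ALLOC][6-49 FREE]
Op 2: b = malloc(5) -> b = 6; heap: [0-5 ALLOC][6-10 ALLOC][11-49 FREE]
Op 3: c = malloc(7) -> c = 11; heap: [0-5 ALLOC][6-10 ALLOC][11-17 ALLOC][18-49 FREE]
Op 4: a = realloc(a, 14) -> a = 18; heap: [0-5 FREE][6-10 ALLOC][11-17 ALLOC][18-31 ALLOC][32-49 FREE]
Free blocks: [6 18] total_free=24 largest=18 -> 100*(24-18)/24 = 600/24 = 25

Answer: 25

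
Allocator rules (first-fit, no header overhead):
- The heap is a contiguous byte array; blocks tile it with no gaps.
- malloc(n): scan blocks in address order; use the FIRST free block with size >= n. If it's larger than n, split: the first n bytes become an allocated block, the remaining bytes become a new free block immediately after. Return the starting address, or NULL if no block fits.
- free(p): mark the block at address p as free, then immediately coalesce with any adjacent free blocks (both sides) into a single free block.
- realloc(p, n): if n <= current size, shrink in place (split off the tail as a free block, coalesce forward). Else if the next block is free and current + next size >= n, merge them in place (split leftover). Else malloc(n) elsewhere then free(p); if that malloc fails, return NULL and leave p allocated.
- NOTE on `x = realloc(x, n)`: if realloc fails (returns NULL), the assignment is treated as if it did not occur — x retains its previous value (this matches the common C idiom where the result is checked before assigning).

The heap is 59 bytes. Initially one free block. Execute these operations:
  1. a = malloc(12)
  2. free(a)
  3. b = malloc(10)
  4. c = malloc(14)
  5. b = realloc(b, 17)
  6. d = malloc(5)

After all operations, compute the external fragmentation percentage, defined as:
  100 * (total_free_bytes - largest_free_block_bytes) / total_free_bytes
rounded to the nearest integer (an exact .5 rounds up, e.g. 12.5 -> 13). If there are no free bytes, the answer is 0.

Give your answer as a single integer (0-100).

Answer: 22

Derivation:
Op 1: a = malloc(12) -> a = 0; heap: [0-11 ALLOC][12-58 FREE]
Op 2: free(a) -> (freed a); heap: [0-58 FREE]
Op 3: b = malloc(10) -> b = 0; heap: [0-9 ALLOC][10-58 FREE]
Op 4: c = malloc(14) -> c = 10; heap: [0-9 ALLOC][10-23 ALLOC][24-58 FREE]
Op 5: b = realloc(b, 17) -> b = 24; heap: [0-9 FREE][10-23 ALLOC][24-40 ALLOC][41-58 FREE]
Op 6: d = malloc(5) -> d = 0; heap: [0-4 ALLOC][5-9 FREE][10-23 ALLOC][24-40 ALLOC][41-58 FREE]
Free blocks: [5 18] total_free=23 largest=18 -> 100*(23-18)/23 = 500/23 ≈ 21.739 -> rounds to 22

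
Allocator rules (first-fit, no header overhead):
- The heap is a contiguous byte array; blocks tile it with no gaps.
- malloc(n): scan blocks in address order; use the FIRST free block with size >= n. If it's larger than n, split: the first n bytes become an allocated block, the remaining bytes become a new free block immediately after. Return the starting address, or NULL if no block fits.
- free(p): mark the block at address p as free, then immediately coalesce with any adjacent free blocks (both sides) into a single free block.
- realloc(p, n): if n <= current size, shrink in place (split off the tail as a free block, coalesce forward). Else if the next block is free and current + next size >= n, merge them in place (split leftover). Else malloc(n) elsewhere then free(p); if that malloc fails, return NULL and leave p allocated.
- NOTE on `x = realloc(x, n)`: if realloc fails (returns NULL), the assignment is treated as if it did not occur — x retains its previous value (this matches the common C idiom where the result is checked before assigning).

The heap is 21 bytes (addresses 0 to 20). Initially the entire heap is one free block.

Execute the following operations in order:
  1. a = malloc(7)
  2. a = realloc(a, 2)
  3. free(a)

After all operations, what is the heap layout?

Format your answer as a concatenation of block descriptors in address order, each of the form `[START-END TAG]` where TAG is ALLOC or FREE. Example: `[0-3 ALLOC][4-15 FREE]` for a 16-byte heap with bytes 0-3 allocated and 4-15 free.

Op 1: a = malloc(7) -> a = 0; heap: [0-6 ALLOC][7-20 FREE]
Op 2: a = realloc(a, 2) -> a = 0; heap: [0-1 ALLOC][2-20 FREE]
Op 3: free(a) -> (freed a); heap: [0-20 FREE]

Answer: [0-20 FREE]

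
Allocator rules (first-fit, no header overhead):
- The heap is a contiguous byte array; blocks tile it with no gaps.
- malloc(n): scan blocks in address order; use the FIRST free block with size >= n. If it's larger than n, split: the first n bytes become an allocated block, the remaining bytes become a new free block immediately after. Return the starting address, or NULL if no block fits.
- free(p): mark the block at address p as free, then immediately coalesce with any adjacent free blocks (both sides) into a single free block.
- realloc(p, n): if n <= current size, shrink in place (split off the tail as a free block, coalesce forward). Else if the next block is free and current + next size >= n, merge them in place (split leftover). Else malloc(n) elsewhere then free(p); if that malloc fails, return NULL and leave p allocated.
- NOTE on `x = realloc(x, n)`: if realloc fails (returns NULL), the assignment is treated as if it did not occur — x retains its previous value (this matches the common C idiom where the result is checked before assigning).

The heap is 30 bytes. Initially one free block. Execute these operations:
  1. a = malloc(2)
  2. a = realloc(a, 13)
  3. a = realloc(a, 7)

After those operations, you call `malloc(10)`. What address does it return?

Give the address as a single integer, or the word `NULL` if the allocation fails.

Answer: 7

Derivation:
Op 1: a = malloc(2) -> a = 0; heap: [0-1 ALLOC][2-29 FREE]
Op 2: a = realloc(a, 13) -> a = 0; heap: [0-12 ALLOC][13-29 FREE]
Op 3: a = realloc(a, 7) -> a = 0; heap: [0-6 ALLOC][7-29 FREE]
malloc(10): first-fit scan over [0-6 ALLOC][7-29 FREE] -> 7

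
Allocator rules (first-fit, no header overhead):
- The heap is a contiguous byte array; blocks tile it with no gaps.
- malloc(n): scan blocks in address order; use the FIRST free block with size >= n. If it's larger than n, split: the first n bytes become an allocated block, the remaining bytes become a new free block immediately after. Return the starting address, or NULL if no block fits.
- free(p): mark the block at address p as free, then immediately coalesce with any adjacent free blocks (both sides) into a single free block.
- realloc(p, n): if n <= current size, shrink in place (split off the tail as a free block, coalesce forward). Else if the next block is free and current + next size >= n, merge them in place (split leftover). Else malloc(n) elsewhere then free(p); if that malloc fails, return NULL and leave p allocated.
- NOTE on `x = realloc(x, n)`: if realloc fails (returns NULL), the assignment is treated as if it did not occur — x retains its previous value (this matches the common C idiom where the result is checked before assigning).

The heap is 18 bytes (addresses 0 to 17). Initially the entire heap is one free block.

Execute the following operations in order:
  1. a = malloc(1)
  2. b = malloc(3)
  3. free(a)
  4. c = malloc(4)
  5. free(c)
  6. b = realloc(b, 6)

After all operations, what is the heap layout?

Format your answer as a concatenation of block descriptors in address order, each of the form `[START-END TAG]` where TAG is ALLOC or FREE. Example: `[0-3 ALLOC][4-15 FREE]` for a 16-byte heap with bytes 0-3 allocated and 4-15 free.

Op 1: a = malloc(1) -> a = 0; heap: [0-0 ALLOC][1-17 FREE]
Op 2: b = malloc(3) -> b = 1; heap: [0-0 ALLOC][1-3 ALLOC][4-17 FREE]
Op 3: free(a) -> (freed a); heap: [0-0 FREE][1-3 ALLOC][4-17 FREE]
Op 4: c = malloc(4) -> c = 4; heap: [0-0 FREE][1-3 ALLOC][4-7 ALLOC][8-17 FREE]
Op 5: free(c) -> (freed c); heap: [0-0 FREE][1-3 ALLOC][4-17 FREE]
Op 6: b = realloc(b, 6) -> b = 1; heap: [0-0 FREE][1-6 ALLOC][7-17 FREE]

Answer: [0-0 FREE][1-6 ALLOC][7-17 FREE]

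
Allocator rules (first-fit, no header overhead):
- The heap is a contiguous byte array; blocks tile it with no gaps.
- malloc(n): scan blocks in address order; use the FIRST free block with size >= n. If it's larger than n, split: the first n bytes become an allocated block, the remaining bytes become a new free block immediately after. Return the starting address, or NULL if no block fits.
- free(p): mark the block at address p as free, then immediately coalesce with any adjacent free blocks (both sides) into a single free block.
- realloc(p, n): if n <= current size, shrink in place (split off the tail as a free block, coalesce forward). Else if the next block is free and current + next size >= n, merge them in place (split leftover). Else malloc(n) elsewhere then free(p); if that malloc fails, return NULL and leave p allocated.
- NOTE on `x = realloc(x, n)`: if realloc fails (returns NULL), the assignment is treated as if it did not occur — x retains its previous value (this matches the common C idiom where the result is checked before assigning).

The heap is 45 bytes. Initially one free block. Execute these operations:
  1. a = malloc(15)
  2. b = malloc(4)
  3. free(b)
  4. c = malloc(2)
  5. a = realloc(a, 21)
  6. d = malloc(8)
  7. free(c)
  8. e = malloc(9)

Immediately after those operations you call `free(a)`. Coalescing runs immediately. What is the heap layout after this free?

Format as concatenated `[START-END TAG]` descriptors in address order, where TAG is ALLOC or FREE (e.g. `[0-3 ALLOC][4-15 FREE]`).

Answer: [0-7 ALLOC][8-16 ALLOC][17-44 FREE]

Derivation:
Op 1: a = malloc(15) -> a = 0; heap: [0-14 ALLOC][15-44 FREE]
Op 2: b = malloc(4) -> b = 15; heap: [0-14 ALLOC][15-18 ALLOC][19-44 FREE]
Op 3: free(b) -> (freed b); heap: [0-14 ALLOC][15-44 FREE]
Op 4: c = malloc(2) -> c = 15; heap: [0-14 ALLOC][15-16 ALLOC][17-44 FREE]
Op 5: a = realloc(a, 21) -> a = 17; heap: [0-14 FREE][15-16 ALLOC][17-37 ALLOC][38-44 FREE]
Op 6: d = malloc(8) -> d = 0; heap: [0-7 ALLOC][8-14 FREE][15-16 ALLOC][17-37 ALLOC][38-44 FREE]
Op 7: free(c) -> (freed c); heap: [0-7 ALLOC][8-16 FREE][17-37 ALLOC][38-44 FREE]
Op 8: e = malloc(9) -> e = 8; heap: [0-7 ALLOC][8-16 ALLOC][17-37 ALLOC][38-44 FREE]
free(a): a = 17 -> block [17-37 ALLOC]; mark free, coalesce with adjacent free neighbors -> [0-7 ALLOC][8-16 ALLOC][17-44 FREE]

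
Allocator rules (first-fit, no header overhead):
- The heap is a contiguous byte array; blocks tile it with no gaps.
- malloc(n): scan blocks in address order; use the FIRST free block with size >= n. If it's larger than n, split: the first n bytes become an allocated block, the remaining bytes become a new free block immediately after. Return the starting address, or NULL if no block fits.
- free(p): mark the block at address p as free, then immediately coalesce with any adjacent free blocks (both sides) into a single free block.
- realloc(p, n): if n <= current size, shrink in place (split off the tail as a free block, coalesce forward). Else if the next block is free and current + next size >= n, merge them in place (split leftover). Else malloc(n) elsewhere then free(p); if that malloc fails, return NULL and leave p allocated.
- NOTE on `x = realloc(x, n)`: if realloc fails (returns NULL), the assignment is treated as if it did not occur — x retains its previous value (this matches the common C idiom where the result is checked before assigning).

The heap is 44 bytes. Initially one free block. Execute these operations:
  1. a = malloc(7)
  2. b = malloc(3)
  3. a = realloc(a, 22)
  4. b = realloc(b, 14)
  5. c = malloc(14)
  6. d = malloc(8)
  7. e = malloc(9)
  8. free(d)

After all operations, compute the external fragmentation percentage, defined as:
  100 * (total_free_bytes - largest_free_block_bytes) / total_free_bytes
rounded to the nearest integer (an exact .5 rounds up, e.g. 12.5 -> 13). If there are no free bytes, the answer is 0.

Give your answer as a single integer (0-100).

Op 1: a = malloc(7) -> a = 0; heap: [0-6 ALLOC][7-43 FREE]
Op 2: b = malloc(3) -> b = 7; heap: [0-6 ALLOC][7-9 ALLOC][10-43 FREE]
Op 3: a = realloc(a, 22) -> a = 10; heap: [0-6 FREE][7-9 ALLOC][10-31 ALLOC][32-43 FREE]
Op 4: b = realloc(b, 14) -> NULL (b unchanged); heap: [0-6 FREE][7-9 ALLOC][10-31 ALLOC][32-43 FREE]
Op 5: c = malloc(14) -> c = NULL; heap: [0-6 FREE][7-9 ALLOC][10-31 ALLOC][32-43 FREE]
Op 6: d = malloc(8) -> d = 32; heap: [0-6 FREE][7-9 ALLOC][10-31 ALLOC][32-39 ALLOC][40-43 FREE]
Op 7: e = malloc(9) -> e = NULL; heap: [0-6 FREE][7-9 ALLOC][10-31 ALLOC][32-39 ALLOC][40-43 FREE]
Op 8: free(d) -> (freed d); heap: [0-6 FREE][7-9 ALLOC][10-31 ALLOC][32-43 FREE]
Free blocks: [7 12] total_free=19 largest=12 -> 100*(19-12)/19 = 700/19 ≈ 36.842 -> rounds to 37

Answer: 37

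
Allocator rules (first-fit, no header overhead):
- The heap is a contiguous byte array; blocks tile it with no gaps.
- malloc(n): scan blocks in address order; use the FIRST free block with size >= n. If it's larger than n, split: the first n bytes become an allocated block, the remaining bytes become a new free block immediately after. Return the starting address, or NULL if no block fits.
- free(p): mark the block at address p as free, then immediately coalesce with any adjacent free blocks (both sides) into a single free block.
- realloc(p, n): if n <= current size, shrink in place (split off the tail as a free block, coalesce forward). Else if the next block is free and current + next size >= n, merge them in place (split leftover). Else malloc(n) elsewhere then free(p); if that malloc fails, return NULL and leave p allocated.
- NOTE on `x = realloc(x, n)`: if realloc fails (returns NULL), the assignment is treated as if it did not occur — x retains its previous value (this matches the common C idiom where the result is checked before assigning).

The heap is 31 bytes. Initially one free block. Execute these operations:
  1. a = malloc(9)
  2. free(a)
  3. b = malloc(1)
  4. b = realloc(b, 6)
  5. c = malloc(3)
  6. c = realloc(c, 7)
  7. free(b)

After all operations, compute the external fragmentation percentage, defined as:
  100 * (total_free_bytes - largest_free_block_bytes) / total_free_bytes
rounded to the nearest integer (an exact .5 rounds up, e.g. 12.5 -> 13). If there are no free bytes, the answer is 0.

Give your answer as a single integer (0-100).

Op 1: a = malloc(9) -> a = 0; heap: [0-8 ALLOC][9-30 FREE]
Op 2: free(a) -> (freed a); heap: [0-30 FREE]
Op 3: b = malloc(1) -> b = 0; heap: [0-0 ALLOC][1-30 FREE]
Op 4: b = realloc(b, 6) -> b = 0; heap: [0-5 ALLOC][6-30 FREE]
Op 5: c = malloc(3) -> c = 6; heap: [0-5 ALLOC][6-8 ALLOC][9-30 FREE]
Op 6: c = realloc(c, 7) -> c = 6; heap: [0-5 ALLOC][6-12 ALLOC][13-30 FREE]
Op 7: free(b) -> (freed b); heap: [0-5 FREE][6-12 ALLOC][13-30 FREE]
Free blocks: [6 18] total_free=24 largest=18 -> 100*(24-18)/24 = 600/24 = 25

Answer: 25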